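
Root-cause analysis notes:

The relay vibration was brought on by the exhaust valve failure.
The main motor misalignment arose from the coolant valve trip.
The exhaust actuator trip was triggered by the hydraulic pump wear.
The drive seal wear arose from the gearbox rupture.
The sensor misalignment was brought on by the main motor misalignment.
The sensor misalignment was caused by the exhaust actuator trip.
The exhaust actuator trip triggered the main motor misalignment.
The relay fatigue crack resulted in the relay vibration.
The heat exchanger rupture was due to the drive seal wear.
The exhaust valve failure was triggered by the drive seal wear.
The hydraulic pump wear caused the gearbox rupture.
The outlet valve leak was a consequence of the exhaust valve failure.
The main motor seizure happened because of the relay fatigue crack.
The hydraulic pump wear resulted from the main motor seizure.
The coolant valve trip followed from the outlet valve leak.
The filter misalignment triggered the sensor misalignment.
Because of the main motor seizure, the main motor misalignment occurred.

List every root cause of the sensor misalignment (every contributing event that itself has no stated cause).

Tracing upstream from the sensor misalignment: the sensor misalignment ← the main motor misalignment ← the main motor seizure ← the relay fatigue crack.
A separate upstream branch: the sensor misalignment ← the filter misalignment.
Each of those chain origins has no stated cause.

the filter misalignment, the relay fatigue crack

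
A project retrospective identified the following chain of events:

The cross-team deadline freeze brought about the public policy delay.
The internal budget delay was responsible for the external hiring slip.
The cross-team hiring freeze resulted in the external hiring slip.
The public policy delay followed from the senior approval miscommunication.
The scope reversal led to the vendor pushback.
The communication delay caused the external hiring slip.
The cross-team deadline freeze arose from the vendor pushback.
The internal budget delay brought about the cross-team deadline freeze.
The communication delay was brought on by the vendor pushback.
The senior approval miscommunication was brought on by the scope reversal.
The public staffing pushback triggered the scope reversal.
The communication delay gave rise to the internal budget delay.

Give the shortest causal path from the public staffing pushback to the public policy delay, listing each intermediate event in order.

the public staffing pushback → the scope reversal → the senior approval miscommunication → the public policy delay

the public staffing pushback → the scope reversal
the scope reversal → the senior approval miscommunication
the senior approval miscommunication → the public policy delay
Length: 3 steps.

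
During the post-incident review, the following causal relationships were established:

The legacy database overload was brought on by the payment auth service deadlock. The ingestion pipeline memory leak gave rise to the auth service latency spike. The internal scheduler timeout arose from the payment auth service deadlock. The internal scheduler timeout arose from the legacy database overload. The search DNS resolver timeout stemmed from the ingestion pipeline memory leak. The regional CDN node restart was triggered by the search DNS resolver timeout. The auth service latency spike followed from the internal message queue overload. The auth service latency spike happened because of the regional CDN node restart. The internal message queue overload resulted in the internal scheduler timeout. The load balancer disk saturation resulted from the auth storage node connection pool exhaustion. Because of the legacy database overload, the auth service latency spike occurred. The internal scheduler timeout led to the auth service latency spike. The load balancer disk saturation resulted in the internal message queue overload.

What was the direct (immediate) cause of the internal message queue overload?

Upstream contributors include the auth storage node connection pool exhaustion, but only the load balancer disk saturation feeds directly into the internal message queue overload.

the load balancer disk saturation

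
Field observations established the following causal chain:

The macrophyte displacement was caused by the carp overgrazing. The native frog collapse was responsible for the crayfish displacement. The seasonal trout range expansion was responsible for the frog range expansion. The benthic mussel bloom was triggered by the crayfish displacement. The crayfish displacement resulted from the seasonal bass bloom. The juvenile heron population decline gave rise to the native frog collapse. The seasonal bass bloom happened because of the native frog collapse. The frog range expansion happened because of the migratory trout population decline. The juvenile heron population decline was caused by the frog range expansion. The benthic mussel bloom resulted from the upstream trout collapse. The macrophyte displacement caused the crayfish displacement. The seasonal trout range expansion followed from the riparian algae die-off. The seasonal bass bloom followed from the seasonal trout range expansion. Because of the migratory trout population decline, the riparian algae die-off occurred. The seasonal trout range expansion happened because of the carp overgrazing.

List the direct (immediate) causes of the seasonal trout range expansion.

the carp overgrazing, the riparian algae die-off

Upstream contributors include the migratory trout population decline, but only the carp overgrazing, the riparian algae die-off feed directly into the seasonal trout range expansion.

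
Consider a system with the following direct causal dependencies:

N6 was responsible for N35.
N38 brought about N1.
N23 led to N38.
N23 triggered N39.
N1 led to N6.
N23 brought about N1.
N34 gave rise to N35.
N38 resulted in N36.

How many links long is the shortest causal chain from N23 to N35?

3

Shortest chain: N23 → N1 → N6 → N35.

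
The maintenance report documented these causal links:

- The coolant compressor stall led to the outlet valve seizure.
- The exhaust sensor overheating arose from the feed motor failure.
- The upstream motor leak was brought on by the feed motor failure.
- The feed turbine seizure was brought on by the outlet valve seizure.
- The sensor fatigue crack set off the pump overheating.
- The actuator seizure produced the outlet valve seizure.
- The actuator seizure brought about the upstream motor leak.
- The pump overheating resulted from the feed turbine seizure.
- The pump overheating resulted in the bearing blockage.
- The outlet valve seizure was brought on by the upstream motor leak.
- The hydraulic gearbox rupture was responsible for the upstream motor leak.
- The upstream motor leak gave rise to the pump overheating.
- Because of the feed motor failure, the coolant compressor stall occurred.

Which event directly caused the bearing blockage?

Upstream contributors include the hydraulic gearbox rupture, the actuator seizure, the feed motor failure, the upstream motor leak, the sensor fatigue crack, the coolant compressor stall, the outlet valve seizure, the feed turbine seizure, but only the pump overheating feeds directly into the bearing blockage.

the pump overheating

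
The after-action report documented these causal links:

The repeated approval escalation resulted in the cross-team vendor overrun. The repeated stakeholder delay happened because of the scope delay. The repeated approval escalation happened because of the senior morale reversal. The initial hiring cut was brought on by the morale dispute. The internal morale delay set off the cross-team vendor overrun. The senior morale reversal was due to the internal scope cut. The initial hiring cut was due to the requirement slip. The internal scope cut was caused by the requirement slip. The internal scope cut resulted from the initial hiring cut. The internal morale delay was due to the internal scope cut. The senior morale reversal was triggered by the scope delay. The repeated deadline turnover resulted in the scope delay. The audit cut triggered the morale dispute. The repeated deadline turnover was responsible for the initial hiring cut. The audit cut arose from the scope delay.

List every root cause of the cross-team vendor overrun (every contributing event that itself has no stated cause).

Tracing upstream from the cross-team vendor overrun: the cross-team vendor overrun ← the internal morale delay ← the internal scope cut ← the initial hiring cut ← the repeated deadline turnover.
A separate upstream branch: the cross-team vendor overrun ← the internal morale delay ← the internal scope cut ← the requirement slip.
Each of those chain origins has no stated cause.

the repeated deadline turnover, the requirement slip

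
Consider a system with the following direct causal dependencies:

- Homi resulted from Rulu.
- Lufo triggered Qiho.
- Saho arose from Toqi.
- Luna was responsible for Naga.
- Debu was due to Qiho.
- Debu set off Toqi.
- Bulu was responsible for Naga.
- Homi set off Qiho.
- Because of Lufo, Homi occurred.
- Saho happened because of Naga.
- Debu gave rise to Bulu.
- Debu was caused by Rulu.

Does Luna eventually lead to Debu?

No

Luna leads to Naga, Saho; Debu is not among them.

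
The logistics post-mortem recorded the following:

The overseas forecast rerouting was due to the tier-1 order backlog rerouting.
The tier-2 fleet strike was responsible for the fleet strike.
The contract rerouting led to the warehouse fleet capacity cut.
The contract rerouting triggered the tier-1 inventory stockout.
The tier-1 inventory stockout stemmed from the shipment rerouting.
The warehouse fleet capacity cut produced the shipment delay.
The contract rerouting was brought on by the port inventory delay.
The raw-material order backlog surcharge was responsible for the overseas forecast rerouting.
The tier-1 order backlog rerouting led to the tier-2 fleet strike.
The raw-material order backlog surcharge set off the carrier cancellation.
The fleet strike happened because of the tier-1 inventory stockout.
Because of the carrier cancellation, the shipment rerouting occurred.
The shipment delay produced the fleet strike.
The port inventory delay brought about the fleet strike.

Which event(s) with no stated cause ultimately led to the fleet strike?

the port inventory delay, the raw-material order backlog surcharge, the tier-1 order backlog rerouting

Tracing upstream from the fleet strike: the fleet strike ← the port inventory delay.
A separate upstream branch: the fleet strike ← the tier-2 fleet strike ← the tier-1 order backlog rerouting.
A separate upstream branch: the fleet strike ← the tier-1 inventory stockout ← the shipment rerouting ← the carrier cancellation ← the raw-material order backlog surcharge.
Each of those chain origins has no stated cause.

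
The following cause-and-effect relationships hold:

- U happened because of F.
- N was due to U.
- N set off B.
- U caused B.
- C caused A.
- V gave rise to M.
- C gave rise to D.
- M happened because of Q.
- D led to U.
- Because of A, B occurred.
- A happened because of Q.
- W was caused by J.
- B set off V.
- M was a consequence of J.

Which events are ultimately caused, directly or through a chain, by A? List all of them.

Direct effects: B.
2 steps out: V.
3 steps out: M.
Not reachable from it: Q, C, F, D, J, U, N, W.

B, M, V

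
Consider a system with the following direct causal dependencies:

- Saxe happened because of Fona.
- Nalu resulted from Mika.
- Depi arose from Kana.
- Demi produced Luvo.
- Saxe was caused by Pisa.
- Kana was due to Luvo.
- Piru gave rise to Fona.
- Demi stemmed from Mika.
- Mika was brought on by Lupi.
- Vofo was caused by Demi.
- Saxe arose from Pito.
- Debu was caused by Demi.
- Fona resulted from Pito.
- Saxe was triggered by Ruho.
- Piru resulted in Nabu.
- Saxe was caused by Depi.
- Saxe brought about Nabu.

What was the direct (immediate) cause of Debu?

Demi

Upstream contributors include Lupi, Mika, but only Demi feeds directly into Debu.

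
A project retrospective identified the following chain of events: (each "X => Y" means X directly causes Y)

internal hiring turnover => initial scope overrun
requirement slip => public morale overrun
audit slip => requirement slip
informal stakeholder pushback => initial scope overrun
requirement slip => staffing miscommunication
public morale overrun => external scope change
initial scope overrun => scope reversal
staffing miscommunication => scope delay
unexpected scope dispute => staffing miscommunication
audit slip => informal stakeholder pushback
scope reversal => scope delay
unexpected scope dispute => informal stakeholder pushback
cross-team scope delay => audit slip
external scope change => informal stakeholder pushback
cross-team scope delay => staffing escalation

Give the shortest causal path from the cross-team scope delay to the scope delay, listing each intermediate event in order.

the cross-team scope delay → the audit slip → the requirement slip → the staffing miscommunication → the scope delay

the cross-team scope delay → the audit slip
the audit slip → the requirement slip
the requirement slip → the staffing miscommunication
the staffing miscommunication → the scope delay
Length: 4 steps.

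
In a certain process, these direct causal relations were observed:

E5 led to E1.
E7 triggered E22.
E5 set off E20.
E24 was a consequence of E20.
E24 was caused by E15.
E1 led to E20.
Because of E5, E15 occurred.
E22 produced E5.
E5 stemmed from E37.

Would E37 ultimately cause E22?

No

E37 leads to E5, E1, E15, E20, E24; E22 is not among them.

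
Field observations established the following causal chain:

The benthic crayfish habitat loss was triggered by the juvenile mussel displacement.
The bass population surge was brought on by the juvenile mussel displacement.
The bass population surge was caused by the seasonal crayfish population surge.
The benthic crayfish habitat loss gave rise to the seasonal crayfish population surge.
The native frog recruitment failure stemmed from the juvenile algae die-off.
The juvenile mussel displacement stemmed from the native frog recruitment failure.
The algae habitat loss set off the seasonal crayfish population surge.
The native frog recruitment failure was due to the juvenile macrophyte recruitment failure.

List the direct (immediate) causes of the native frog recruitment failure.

the juvenile algae die-off, the juvenile macrophyte recruitment failure → the native frog recruitment failure with nothing further upstream stated.

the juvenile algae die-off, the juvenile macrophyte recruitment failure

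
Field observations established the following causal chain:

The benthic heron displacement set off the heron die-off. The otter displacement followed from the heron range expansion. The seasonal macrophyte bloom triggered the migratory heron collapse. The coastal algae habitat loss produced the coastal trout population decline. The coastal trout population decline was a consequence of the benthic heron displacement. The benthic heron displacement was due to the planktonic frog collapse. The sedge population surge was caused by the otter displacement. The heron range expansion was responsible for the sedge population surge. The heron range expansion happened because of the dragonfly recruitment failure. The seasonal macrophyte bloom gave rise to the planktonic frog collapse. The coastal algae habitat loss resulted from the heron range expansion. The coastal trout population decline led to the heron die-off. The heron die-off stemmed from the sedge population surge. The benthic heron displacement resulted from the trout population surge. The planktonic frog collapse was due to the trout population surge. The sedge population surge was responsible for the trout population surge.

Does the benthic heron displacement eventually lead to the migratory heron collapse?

The benthic heron displacement leads to the coastal trout population decline, the heron die-off; the migratory heron collapse is not among them.

No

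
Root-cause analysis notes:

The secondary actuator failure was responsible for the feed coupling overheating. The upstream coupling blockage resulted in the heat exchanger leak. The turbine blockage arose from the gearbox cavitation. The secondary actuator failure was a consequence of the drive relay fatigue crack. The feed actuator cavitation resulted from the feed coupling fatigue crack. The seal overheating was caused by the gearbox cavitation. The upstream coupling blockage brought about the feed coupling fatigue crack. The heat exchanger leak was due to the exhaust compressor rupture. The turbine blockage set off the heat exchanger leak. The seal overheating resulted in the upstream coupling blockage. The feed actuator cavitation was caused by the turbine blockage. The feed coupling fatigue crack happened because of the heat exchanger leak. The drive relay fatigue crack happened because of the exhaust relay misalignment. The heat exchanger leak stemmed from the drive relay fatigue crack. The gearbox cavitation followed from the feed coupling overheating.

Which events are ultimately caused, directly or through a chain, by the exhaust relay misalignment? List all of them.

Direct effects: the drive relay fatigue crack.
2 steps out: the secondary actuator failure, the heat exchanger leak.
3 steps out: the feed coupling overheating, the feed coupling fatigue crack.
4 steps out: the gearbox cavitation, the feed actuator cavitation.
5 steps out: the turbine blockage, the seal overheating.
6 steps out: the upstream coupling blockage.
Not reachable from it: the exhaust compressor rupture.

the drive relay fatigue crack, the feed actuator cavitation, the feed coupling fatigue crack, the feed coupling overheating, the gearbox cavitation, the heat exchanger leak, the seal overheating, the secondary actuator failure, the turbine blockage, the upstream coupling blockage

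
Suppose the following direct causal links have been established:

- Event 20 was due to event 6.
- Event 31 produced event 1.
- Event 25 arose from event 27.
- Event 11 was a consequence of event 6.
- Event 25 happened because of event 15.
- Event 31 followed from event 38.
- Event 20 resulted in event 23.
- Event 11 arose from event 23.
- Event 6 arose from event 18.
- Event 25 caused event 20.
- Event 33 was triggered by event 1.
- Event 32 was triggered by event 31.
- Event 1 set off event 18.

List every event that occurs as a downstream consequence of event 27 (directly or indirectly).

Direct effects: event 25.
2 steps out: event 20.
3 steps out: event 23.
4 steps out: event 11.
Not reachable from it: event 38, event 31, event 1, event 18, event 15, event 6, event 32, event 33.

event 11, event 20, event 23, event 25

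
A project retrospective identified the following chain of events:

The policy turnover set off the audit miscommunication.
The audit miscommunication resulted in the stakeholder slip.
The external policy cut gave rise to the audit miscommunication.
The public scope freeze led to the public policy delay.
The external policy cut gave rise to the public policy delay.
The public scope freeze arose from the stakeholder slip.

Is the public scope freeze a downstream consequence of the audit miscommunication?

Yes

There is a causal chain: the audit miscommunication → the stakeholder slip → the public scope freeze.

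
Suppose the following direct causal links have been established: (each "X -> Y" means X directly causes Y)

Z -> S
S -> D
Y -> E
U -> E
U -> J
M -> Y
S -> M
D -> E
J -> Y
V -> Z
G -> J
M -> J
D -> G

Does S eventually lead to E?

Yes

There is a causal chain: S → D → E.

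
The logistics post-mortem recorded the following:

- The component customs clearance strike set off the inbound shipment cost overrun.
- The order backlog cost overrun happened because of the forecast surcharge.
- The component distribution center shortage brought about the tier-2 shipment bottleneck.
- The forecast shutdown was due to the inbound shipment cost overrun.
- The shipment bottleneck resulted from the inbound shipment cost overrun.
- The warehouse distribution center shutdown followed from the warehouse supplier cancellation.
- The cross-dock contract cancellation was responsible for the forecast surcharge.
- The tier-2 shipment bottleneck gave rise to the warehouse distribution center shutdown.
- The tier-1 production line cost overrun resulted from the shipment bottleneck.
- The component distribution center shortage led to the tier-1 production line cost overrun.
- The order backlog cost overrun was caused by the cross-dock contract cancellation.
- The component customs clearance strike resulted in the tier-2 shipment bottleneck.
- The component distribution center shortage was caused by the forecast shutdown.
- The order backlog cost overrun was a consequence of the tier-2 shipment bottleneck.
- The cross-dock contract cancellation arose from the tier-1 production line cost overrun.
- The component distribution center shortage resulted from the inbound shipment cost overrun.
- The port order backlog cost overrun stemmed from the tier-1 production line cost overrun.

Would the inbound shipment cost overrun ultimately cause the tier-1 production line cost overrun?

Yes

There is a causal chain: the inbound shipment cost overrun → the shipment bottleneck → the tier-1 production line cost overrun.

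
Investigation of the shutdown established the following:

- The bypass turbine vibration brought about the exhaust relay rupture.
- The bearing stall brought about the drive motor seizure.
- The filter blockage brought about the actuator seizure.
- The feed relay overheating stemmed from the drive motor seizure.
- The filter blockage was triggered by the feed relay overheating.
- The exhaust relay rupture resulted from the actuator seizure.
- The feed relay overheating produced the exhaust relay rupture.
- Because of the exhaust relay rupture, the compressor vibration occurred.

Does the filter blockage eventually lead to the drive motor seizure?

The filter blockage leads to the actuator seizure, the exhaust relay rupture, the compressor vibration; the drive motor seizure is not among them.

No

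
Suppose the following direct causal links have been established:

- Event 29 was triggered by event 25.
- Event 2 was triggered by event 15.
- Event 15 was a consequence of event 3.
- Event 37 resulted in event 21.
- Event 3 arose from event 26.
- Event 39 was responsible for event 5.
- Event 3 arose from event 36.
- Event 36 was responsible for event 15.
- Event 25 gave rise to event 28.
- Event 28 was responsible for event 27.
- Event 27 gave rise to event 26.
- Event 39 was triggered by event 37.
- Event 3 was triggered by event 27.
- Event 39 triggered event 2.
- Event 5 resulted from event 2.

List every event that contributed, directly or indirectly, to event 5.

Immediate causes of event 5: event 39, event 2.
Further upstream: event 25, event 28, event 37, event 27, event 26, event 36, event 3, event 15.

event 15, event 2, event 25, event 26, event 27, event 28, event 3, event 36, event 37, event 39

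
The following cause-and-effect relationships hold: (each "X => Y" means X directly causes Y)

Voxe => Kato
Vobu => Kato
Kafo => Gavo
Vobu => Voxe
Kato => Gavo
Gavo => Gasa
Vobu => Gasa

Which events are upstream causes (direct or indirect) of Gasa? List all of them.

Gavo, Kafo, Kato, Vobu, Voxe

Immediate causes of Gasa: Vobu, Gavo.
Further upstream: Voxe, Kato, Kafo.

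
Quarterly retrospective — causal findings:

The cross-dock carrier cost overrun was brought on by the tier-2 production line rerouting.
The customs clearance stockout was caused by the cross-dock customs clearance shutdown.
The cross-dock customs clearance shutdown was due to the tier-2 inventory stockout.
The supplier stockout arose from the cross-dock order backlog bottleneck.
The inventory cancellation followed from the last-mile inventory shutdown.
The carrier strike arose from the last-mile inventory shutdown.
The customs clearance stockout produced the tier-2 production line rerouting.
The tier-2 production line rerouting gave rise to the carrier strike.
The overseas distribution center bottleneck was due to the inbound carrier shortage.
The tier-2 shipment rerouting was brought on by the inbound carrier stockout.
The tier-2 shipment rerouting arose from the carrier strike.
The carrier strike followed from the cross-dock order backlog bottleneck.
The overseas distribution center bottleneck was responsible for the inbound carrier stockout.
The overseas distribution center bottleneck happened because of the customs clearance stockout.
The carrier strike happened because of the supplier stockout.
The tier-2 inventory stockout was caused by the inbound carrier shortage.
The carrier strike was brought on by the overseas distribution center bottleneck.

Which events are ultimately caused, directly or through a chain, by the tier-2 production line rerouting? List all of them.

the carrier strike, the cross-dock carrier cost overrun, the tier-2 shipment rerouting

Direct effects: the carrier strike, the cross-dock carrier cost overrun.
2 steps out: the tier-2 shipment rerouting.
Not reachable from it: the inbound carrier shortage, the last-mile inventory shutdown, the inventory cancellation, the tier-2 inventory stockout, the cross-dock customs clearance shutdown, the cross-dock order backlog bottleneck, the supplier stockout, the customs clearance stockout, the overseas distribution center bottleneck, the inbound carrier stockout.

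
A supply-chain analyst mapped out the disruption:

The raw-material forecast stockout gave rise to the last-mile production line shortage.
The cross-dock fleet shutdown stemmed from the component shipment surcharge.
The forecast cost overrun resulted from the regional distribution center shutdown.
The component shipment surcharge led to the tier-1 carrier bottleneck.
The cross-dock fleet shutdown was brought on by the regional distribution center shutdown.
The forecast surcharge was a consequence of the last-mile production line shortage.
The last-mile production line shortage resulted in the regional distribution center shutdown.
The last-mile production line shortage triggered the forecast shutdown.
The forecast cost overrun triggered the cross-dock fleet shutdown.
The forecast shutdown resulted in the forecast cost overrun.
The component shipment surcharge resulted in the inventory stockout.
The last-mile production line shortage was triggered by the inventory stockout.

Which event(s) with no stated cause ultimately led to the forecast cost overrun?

the component shipment surcharge, the raw-material forecast stockout

Tracing upstream from the forecast cost overrun: the forecast cost overrun ← the regional distribution center shutdown ← the last-mile production line shortage ← the inventory stockout ← the component shipment surcharge.
A separate upstream branch: the forecast cost overrun ← the regional distribution center shutdown ← the last-mile production line shortage ← the raw-material forecast stockout.
Each of those chain origins has no stated cause.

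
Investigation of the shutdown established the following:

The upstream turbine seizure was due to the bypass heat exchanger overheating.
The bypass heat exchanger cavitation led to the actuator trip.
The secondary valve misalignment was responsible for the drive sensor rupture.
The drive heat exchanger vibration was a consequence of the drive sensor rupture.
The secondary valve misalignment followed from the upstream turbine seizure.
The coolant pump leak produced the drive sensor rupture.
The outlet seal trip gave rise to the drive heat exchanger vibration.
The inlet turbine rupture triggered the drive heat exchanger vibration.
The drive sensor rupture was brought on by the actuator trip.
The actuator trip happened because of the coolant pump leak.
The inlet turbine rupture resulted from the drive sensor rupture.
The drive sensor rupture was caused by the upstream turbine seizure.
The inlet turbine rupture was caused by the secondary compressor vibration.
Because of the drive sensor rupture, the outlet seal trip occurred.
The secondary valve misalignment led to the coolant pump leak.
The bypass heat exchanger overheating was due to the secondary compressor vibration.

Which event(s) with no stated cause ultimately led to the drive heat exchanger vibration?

the bypass heat exchanger cavitation, the secondary compressor vibration

Tracing upstream from the drive heat exchanger vibration: the drive heat exchanger vibration ← the inlet turbine rupture ← the secondary compressor vibration.
A separate upstream branch: the drive heat exchanger vibration ← the drive sensor rupture ← the actuator trip ← the bypass heat exchanger cavitation.
Each of those chain origins has no stated cause.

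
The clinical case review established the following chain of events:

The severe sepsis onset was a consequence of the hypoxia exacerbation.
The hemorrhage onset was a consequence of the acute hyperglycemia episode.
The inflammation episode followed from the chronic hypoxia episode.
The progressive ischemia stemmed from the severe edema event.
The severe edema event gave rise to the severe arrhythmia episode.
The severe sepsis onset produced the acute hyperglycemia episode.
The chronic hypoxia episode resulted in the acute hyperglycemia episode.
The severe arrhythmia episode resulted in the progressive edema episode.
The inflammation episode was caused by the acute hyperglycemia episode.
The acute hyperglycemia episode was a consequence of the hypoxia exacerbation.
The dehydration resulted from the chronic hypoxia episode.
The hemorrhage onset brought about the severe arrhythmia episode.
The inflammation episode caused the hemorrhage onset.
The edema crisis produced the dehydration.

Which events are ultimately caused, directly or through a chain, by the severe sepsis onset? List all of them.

the acute hyperglycemia episode, the hemorrhage onset, the inflammation episode, the progressive edema episode, the severe arrhythmia episode

Direct effects: the acute hyperglycemia episode.
2 steps out: the inflammation episode, the hemorrhage onset.
3 steps out: the severe arrhythmia episode.
4 steps out: the progressive edema episode.
Not reachable from it: the edema crisis, the hypoxia exacerbation, the severe edema event, the progressive ischemia, the chronic hypoxia episode, the dehydration.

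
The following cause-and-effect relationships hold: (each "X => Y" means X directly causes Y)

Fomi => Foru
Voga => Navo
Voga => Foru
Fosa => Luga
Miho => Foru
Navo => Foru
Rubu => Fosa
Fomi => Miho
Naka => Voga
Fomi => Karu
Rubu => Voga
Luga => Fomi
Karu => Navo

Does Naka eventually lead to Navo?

Yes

There is a causal chain: Naka → Voga → Navo.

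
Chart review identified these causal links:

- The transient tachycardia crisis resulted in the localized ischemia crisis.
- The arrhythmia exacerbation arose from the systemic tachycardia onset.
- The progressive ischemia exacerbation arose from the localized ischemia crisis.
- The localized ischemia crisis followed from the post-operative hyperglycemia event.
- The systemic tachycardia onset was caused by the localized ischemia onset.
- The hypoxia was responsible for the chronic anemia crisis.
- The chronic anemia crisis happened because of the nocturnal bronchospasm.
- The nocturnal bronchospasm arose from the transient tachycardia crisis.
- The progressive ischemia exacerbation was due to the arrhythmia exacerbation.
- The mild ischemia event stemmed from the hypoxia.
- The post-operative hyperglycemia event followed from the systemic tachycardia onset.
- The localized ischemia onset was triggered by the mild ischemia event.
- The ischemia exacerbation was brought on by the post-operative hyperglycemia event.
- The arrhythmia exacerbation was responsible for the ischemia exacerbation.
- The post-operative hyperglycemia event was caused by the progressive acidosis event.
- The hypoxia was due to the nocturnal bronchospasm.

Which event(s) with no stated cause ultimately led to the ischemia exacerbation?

Tracing upstream from the ischemia exacerbation: the ischemia exacerbation ← the arrhythmia exacerbation ← the systemic tachycardia onset ← the localized ischemia onset ← the mild ischemia event ← the hypoxia ← the nocturnal bronchospasm ← the transient tachycardia crisis.
A separate upstream branch: the ischemia exacerbation ← the post-operative hyperglycemia event ← the progressive acidosis event.
Each of those chain origins has no stated cause.

the progressive acidosis event, the transient tachycardia crisis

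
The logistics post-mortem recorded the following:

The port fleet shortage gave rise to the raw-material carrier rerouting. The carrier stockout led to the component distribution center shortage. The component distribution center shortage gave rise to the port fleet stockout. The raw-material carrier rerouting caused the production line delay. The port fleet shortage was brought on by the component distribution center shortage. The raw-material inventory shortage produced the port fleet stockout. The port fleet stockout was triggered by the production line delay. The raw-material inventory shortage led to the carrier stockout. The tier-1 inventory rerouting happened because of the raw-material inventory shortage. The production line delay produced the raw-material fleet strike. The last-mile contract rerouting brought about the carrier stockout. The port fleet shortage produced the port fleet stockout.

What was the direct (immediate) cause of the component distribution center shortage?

the carrier stockout

Upstream contributors include the raw-material inventory shortage, the last-mile contract rerouting, but only the carrier stockout feeds directly into the component distribution center shortage.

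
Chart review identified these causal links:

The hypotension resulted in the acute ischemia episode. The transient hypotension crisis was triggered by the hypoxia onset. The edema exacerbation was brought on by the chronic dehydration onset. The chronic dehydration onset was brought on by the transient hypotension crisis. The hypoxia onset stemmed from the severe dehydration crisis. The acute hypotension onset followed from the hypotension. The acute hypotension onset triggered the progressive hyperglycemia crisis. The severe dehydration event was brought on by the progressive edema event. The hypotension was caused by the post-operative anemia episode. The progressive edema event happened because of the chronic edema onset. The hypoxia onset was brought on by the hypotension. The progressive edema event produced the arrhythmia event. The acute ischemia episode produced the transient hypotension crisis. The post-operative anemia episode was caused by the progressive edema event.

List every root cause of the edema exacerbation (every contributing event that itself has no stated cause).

Tracing upstream from the edema exacerbation: the edema exacerbation ← the chronic dehydration onset ← the transient hypotension crisis ← the hypoxia onset ← the hypotension ← the post-operative anemia episode ← the progressive edema event ← the chronic edema onset.
A separate upstream branch: the edema exacerbation ← the chronic dehydration onset ← the transient hypotension crisis ← the hypoxia onset ← the severe dehydration crisis.
Each of those chain origins has no stated cause.

the chronic edema onset, the severe dehydration crisis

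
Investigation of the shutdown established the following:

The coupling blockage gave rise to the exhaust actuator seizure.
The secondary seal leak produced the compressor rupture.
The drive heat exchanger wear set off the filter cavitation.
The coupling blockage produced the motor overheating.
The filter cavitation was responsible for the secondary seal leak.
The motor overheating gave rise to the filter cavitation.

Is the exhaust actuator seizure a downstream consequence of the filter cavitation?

The filter cavitation leads to the secondary seal leak, the compressor rupture; the exhaust actuator seizure is not among them.

No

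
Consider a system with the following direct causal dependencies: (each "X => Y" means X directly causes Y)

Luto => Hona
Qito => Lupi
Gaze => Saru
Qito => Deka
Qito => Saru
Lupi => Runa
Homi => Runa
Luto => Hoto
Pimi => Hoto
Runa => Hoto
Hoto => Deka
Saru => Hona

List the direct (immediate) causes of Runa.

Upstream contributors include Qito, but only Homi, Lupi feed directly into Runa.

Homi, Lupi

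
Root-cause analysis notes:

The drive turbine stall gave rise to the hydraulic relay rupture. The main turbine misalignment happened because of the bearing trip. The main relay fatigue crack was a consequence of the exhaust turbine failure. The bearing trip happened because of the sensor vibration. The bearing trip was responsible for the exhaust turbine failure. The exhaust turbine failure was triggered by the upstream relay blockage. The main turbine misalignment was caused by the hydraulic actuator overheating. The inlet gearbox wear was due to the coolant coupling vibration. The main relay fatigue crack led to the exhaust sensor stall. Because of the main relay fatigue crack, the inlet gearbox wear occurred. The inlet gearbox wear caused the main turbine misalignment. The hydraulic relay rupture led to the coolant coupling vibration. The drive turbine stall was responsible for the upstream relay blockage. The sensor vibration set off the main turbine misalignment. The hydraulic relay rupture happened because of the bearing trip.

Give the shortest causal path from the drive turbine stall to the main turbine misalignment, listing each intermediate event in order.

the drive turbine stall → the hydraulic relay rupture
the hydraulic relay rupture → the coolant coupling vibration
the coolant coupling vibration → the inlet gearbox wear
the inlet gearbox wear → the main turbine misalignment
Length: 4 steps.

the drive turbine stall → the hydraulic relay rupture → the coolant coupling vibration → the inlet gearbox wear → the main turbine misalignment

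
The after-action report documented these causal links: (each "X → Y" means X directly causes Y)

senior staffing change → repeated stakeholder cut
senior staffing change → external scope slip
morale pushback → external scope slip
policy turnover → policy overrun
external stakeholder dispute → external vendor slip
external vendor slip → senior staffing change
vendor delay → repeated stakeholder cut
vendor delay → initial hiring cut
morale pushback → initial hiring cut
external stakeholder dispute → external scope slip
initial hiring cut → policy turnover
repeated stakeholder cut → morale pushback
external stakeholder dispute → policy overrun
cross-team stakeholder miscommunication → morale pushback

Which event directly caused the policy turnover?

Upstream contributors include the external stakeholder dispute, the external vendor slip, the senior staffing change, the vendor delay, the repeated stakeholder cut, the cross-team stakeholder miscommunication, the morale pushback, but only the initial hiring cut feeds directly into the policy turnover.

the initial hiring cut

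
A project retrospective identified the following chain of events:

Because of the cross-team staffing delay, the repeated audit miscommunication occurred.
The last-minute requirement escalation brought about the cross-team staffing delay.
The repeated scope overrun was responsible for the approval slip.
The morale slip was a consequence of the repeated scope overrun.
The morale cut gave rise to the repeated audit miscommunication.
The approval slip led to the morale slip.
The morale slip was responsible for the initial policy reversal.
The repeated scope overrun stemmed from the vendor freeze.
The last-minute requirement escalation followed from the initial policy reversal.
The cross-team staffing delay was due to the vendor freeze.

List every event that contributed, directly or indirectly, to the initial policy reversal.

Immediate cause of the initial policy reversal: the morale slip.
Further upstream: the vendor freeze, the repeated scope overrun, the approval slip.

the approval slip, the morale slip, the repeated scope overrun, the vendor freeze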